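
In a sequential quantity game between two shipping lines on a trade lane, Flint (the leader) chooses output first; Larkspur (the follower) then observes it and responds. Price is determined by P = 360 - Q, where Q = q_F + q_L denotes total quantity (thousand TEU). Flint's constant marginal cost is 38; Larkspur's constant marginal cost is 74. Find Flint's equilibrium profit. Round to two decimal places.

The follower Larkspur best-responds to any q_F: π_L = (360 - Q)q_L - 74q_L.
Setting the follower's marginal profit to zero, 286 - q_F - 2q_L = 0, i.e. q_L = (286 - q_F)/2.
The leader anticipates this reaction. Substituting into P = 360 - Q gives P = 217 - (1/2)q_F, so π_F = (217 - (1/2)q_F)q_F - 38q_F.
The leader's first-order condition 179 - q_F = 0 yields q_F = 179.
Then q_L = (286 - 179)/2 = 107/2.
Price P = 360 - 465/2 = 255/2.
Flint's profit: (255/2 - 38)·179 = 16020.5000.

16020.50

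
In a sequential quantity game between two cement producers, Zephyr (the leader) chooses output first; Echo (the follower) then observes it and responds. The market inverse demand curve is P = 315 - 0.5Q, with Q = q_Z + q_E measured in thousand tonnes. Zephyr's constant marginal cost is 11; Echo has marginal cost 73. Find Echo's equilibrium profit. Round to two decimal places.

1740.50

The follower Echo best-responds to any q_Z: π_E = (315 - 0.5Q)q_E - 73q_E.
Setting the follower's marginal profit to zero, 242 - (1/2)q_Z - q_E = 0, i.e. q_E = (242 - (1/2)q_Z).
Zephyr substitutes q_E(q_Z) into its own profit: π_Z = q_Z(315 - (1/2)q_Z - (242 - (1/2)q_Z)/2) - 11q_Z = (194 - (1/4)q_Z)q_Z - 11q_Z.
Maximising: ∂π_Z/∂q_Z = 183 - (1/2)q_Z = 0, giving q_Z = 366.
Then q_E = (242 - (1/2)·366) = 59.
Price P = 315 - (1/2)·425 = 205/2.
Echo's profit: (205/2 - 73)·59 = 1740.5000.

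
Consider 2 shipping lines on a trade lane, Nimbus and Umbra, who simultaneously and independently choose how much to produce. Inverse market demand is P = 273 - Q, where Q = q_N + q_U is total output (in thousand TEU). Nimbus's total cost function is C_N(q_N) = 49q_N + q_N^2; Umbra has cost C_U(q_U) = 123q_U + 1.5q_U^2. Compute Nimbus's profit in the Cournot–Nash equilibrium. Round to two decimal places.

5212.74

Nimbus's profit: π_N = (273 - Q)q_N - (49q_N + q_N²). Setting ∂π_N/∂q_N = 0: 224 - 4q_N - (q_U) = 0.
Umbra's first-order condition: 150 - 5q_U - (q_N) = 0.
Best responses: q_N = (224 - q_U)/4, q_U = (150 - q_N)/5.
Substituting one into the other gives q_N = 970/19 and q_U = 376/19.
Price P = 273 - 1346/19 = 202.1579.
Nimbus's profit: 202.1579·(970/19) - 49·(970/19) - (970/19)² = 5212.7424.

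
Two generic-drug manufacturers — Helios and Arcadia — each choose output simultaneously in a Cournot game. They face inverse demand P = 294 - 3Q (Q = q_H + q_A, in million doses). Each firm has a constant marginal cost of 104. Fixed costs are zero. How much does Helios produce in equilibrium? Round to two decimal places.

21.11

Each firm earns π_i = (294 - 3Q)q_i - 104q_i.
Setting ∂π_i/∂q_i = 0 with rivals' quantities fixed: 190 - 6q_i - 3q_j = 0.
By symmetry each firm produces the same amount; substituting q_j = q_i yields q_i = 190/9.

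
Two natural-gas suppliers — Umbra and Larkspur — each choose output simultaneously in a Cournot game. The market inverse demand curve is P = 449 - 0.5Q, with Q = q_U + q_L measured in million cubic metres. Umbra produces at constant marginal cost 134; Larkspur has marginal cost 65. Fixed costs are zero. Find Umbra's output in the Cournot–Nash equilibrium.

164

Umbra's profit: π_U = (449 - 0.5Q)q_U - (134q_U). Setting ∂π_U/∂q_U = 0: 315 - q_U - (1/2)(q_L) = 0.
Larkspur's profit: π_L = (449 - 0.5Q)q_L - (65q_L). Setting ∂π_L/∂q_L = 0: 384 - q_L - (1/2)(q_U) = 0.
Rearranging gives the reaction functions q_U = (315 - (1/2)q_L) and q_L = (384 - (1/2)q_U).
Solving the pair: q_U = 164, q_L = 302.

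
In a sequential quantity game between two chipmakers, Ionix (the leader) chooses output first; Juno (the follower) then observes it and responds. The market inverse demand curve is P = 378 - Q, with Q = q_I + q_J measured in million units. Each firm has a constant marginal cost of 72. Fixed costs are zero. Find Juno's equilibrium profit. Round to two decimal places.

The follower Juno best-responds to any q_I: π_J = (378 - Q)q_J - 72q_J.
∂π_J/∂q_J = 306 - q_I - 2q_J = 0 gives the reaction function q_J = (306 - q_I)/2.
The leader anticipates this reaction. Substituting into P = 378 - Q gives P = 225 - (1/2)q_I, so π_I = (225 - (1/2)q_I)q_I - 72q_I.
Leader FOC: 153 - q_I = 0, so q_I = 153.
Then q_J = (306 - 153)/2 = 153/2.
Price P = 378 - 459/2 = 297/2.
Juno's profit: (297/2 - 72)·(153/2) = 5852.2500.

5852.25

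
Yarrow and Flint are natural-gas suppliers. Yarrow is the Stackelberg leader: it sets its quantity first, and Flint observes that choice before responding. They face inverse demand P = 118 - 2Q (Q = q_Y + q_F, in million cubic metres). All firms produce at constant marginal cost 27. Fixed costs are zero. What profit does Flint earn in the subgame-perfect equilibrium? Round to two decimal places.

Solve by backward induction. Given q_Y, the follower Flint maximises π_F = (118 - 2q_Y - 2q_F)q_F - 27q_F.
Follower FOC: 91 - 2q_Y - 4q_F = 0, so q_F(q_Y) = (91 - 2q_Y)/4.
Yarrow substitutes q_F(q_Y) into its own profit: π_Y = q_Y(118 - 2q_Y - (91 - 2q_Y)/2) - 27q_Y = (145/2 - q_Y)q_Y - 27q_Y.
The leader's first-order condition 91/2 - 2q_Y = 0 yields q_Y = 91/4.
Then q_F = (91 - 2·(91/4))/4 = 91/8.
Price P = 118 - 2·(273/8) = 199/4.
Flint's profit: (199/4 - 27)·(91/8) = 258.7813.

258.78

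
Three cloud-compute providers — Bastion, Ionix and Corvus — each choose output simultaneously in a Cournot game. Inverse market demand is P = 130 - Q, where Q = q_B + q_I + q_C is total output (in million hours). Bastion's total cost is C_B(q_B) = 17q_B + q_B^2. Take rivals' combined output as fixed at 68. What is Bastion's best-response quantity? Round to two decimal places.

With rivals' combined output fixed at 68, Bastion's profit is π_B = (130 - 68 - q_B)q_B - (17q_B + q_B²) = (62 - q_B)q_B - (17q_B + q_B²).
∂π_B/∂q_B = 45 - 4q_B = 0, so q_B = 45/4.

11.25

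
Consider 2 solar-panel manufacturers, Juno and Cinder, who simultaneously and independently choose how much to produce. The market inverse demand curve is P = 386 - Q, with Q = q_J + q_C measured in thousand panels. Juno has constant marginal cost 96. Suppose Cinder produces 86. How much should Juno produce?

102

With the rival's output fixed at 86, Juno's profit is π_J = (386 - 86 - q_J)q_J - (96q_J) = (300 - q_J)q_J - (96q_J).
∂π_J/∂q_J = 204 - 2q_J = 0, so q_J = 102.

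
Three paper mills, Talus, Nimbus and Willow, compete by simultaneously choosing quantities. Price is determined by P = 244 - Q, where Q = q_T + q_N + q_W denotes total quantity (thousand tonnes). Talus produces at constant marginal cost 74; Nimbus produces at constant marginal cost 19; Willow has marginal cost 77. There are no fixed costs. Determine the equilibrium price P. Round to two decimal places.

Talus's profit: π_T = (244 - Q)q_T - (74q_T). Setting ∂π_T/∂q_T = 0: 170 - 2q_T - (q_N + q_W) = 0.
Nimbus's first-order condition: 225 - 2q_N - (q_T + q_W) = 0.
Willow's profit: π_W = (244 - Q)q_W - (77q_W). Setting ∂π_W/∂q_W = 0: 167 - 2q_W - (q_T + q_N) = 0.
Adding the 3 first-order conditions: 562 − 4Q = 0, so Q = 281/2.
Back-substituting: q_T = (170 − 281/2) = 59/2, q_N = (225 − 281/2) = 169/2, q_W = (167 − 281/2) = 53/2.
Total output Q = 281/2, so price P = 244 - 281/2 = 207/2.

103.50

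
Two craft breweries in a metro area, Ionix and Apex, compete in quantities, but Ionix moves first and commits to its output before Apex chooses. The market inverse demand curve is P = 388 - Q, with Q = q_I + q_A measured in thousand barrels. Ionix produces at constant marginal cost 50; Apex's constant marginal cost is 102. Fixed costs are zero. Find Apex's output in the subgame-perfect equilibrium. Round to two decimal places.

Solve by backward induction. Given q_I, the follower Apex maximises π_A = (388 - q_I - q_A)q_A - 102q_A.
Follower FOC: 286 - q_I - 2q_A = 0, so q_A(q_I) = (286 - q_I)/2.
The leader anticipates this reaction. Substituting into P = 388 - Q gives P = 245 - (1/2)q_I, so π_I = (245 - (1/2)q_I)q_I - 50q_I.
Maximising: ∂π_I/∂q_I = 195 - q_I = 0, giving q_I = 195.
Then q_A = (286 - 195)/2 = 91/2.

45.50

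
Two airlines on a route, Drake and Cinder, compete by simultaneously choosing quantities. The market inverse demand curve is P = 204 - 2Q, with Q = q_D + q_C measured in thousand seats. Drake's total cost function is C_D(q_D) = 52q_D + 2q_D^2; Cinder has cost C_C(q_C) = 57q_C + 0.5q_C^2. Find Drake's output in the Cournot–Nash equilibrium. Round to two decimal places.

Drake's profit: π_D = (204 - 2Q)q_D - (52q_D + 2q_D²). Setting ∂π_D/∂q_D = 0: 152 - 8q_D - 2(q_C) = 0.
Cinder's first-order condition: 147 - 5q_C - 2(q_D) = 0.
So q_D = (152 - 2q_C)/8 and q_C = (147 - 2q_D)/5.
Solving the pair: q_D = 233/18, q_C = 218/9.

12.94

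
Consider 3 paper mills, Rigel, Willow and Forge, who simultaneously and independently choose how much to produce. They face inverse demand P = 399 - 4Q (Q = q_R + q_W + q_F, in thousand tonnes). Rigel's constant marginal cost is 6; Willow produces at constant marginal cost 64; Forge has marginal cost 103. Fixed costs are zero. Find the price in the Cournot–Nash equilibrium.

143

Rigel's profit: π_R = (399 - 4Q)q_R - (6q_R). Setting ∂π_R/∂q_R = 0: 393 - 8q_R - 4(q_W + q_F) = 0.
Willow's profit: π_W = (399 - 4Q)q_W - (64q_W). Setting ∂π_W/∂q_W = 0: 335 - 8q_W - 4(q_R + q_F) = 0.
Forge's first-order condition: 296 - 8q_F - 4(q_R + q_W) = 0.
Adding the 3 conditions: 1024 − 8Q − 8Q = 0, i.e. Q = 64.
Back-substituting: q_R = (393 − 256)/4 = 137/4, q_W = (335 − 256)/4 = 79/4, q_F = (296 − 256)/4 = 10.
Total output Q = 64, so price P = 399 - 4·64 = 143.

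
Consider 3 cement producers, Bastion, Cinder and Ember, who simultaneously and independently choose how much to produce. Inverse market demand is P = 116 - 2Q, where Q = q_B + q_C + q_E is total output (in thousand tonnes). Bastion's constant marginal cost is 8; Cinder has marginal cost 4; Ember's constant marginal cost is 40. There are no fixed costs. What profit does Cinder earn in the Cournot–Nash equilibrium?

722

Bastion's profit: π_B = (116 - 2Q)q_B - (8q_B). Setting ∂π_B/∂q_B = 0: 108 - 4q_B - 2(q_C + q_E) = 0.
Cinder's profit: π_C = (116 - 2Q)q_C - (4q_C). Setting ∂π_C/∂q_C = 0: 112 - 4q_C - 2(q_B + q_E) = 0.
Ember's first-order condition: 76 - 4q_E - 2(q_B + q_C) = 0.
Summing all 3 equations gives 296 − 8Q = 0, hence Q = 37.
Back-substituting: q_B = (108 − 74)/2 = 17, q_C = (112 − 74)/2 = 19, q_E = (76 − 74)/2 = 1.
Price P = 116 - 2·37 = 42.
Cinder's profit: (42 - 4)·19 = 722.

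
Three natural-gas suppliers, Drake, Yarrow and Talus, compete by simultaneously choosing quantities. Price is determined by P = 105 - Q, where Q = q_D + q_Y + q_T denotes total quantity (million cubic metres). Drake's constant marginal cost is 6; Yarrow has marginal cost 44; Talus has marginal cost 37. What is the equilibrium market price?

Drake's profit: π_D = (105 - Q)q_D - (6q_D). Setting ∂π_D/∂q_D = 0: 99 - 2q_D - (q_Y + q_T) = 0.
Yarrow's first-order condition: 61 - 2q_Y - (q_D + q_T) = 0.
Talus's profit: π_T = (105 - Q)q_T - (37q_T). Setting ∂π_T/∂q_T = 0: 68 - 2q_T - (q_D + q_Y) = 0.
Adding the 3 conditions: 228 − 2Q − 2Q = 0, i.e. Q = 57.
Back-substituting: q_D = (99 − 57) = 42, q_Y = (61 − 57) = 4, q_T = (68 − 57) = 11.
Total output Q = 57, so price P = 105 - 57 = 48.

48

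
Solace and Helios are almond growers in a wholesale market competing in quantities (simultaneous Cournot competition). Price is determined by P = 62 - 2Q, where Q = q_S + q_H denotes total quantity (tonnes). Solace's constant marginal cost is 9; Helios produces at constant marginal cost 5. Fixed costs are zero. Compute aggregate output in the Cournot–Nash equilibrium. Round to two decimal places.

Solace's profit: π_S = (62 - 2Q)q_S - (9q_S). Setting ∂π_S/∂q_S = 0: 53 - 4q_S - 2(q_H) = 0.
Helios's profit: π_H = (62 - 2Q)q_H - (5q_H). Setting ∂π_H/∂q_H = 0: 57 - 4q_H - 2(q_S) = 0.
So q_S = (53 - 2q_H)/4 and q_H = (57 - 2q_S)/4.
Solving the pair: q_S = 49/6, q_H = 61/6.
Total output Q = 49/6 + 61/6 = 55/3.

18.33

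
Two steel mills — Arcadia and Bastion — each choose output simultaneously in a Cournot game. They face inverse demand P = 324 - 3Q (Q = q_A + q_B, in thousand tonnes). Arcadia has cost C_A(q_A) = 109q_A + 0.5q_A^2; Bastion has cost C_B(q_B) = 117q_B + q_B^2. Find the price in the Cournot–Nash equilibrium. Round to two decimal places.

202.53

Arcadia's profit: π_A = (324 - 3Q)q_A - (109q_A + (1/2)q_A²). Setting ∂π_A/∂q_A = 0: 215 - 7q_A - 3(q_B) = 0.
Bastion's first-order condition: 207 - 8q_B - 3(q_A) = 0.
Best responses: q_A = (215 - 3q_B)/7, q_B = (207 - 3q_A)/8.
Substituting one into the other gives q_A = 1099/47 and q_B = 804/47.
Total output Q = 1903/47, so price P = 324 - 3·(1903/47) = 202.5319.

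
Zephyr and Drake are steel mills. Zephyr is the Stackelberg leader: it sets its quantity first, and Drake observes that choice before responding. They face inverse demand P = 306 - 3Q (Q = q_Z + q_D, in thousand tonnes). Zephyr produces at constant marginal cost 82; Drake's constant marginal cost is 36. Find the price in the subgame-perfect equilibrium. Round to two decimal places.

126.50

The follower Drake best-responds to any q_Z: π_D = (306 - 3Q)q_D - 36q_D.
Follower FOC: 270 - 3q_Z - 6q_D = 0, so q_D(q_Z) = (270 - 3q_Z)/6.
Zephyr substitutes q_D(q_Z) into its own profit: π_Z = q_Z(306 - 3q_Z - (270 - 3q_Z)/2) - 82q_Z = (171 - (3/2)q_Z)q_Z - 82q_Z.
Leader FOC: 89 - 3q_Z = 0, so q_Z = 89/3.
Then q_D = (270 - 3·(89/3))/6 = 181/6.
Total output Q = 359/6, so price P = 306 - 3·(359/6) = 253/2.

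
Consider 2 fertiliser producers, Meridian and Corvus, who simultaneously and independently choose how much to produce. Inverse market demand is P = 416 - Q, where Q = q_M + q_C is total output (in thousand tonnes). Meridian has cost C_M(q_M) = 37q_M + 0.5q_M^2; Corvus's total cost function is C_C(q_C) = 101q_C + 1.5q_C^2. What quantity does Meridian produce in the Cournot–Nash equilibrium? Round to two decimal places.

Meridian's profit: π_M = (416 - Q)q_M - (37q_M + (1/2)q_M²). Setting ∂π_M/∂q_M = 0: 379 - 3q_M - (q_C) = 0.
Corvus's profit: π_C = (416 - Q)q_C - (101q_C + (3/2)q_C²). Setting ∂π_C/∂q_C = 0: 315 - 5q_C - (q_M) = 0.
So q_M = (379 - q_C)/3 and q_C = (315 - q_M)/5.
Solving the pair: q_M = 790/7, q_C = 283/7.

112.86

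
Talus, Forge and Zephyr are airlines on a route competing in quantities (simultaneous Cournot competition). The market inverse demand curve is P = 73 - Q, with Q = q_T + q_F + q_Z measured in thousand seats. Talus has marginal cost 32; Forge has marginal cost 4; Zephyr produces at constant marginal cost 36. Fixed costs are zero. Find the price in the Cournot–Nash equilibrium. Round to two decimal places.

36.25

Talus's profit: π_T = (73 - Q)q_T - (32q_T). Setting ∂π_T/∂q_T = 0: 41 - 2q_T - (q_F + q_Z) = 0.
Forge's first-order condition: 69 - 2q_F - (q_T + q_Z) = 0.
Zephyr's profit: π_Z = (73 - Q)q_Z - (36q_Z). Setting ∂π_Z/∂q_Z = 0: 37 - 2q_Z - (q_T + q_F) = 0.
Summing all 3 equations gives 147 − 4Q = 0, hence Q = 147/4.
Back-substituting: q_T = (41 − 147/4) = 17/4, q_F = (69 − 147/4) = 129/4, q_Z = (37 − 147/4) = 1/4.
Total output Q = 147/4, so price P = 73 - 147/4 = 145/4.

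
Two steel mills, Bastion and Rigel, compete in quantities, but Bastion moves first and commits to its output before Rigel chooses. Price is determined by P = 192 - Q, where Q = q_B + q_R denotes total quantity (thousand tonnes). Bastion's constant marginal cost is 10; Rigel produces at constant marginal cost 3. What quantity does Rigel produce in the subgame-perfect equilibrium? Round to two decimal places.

Solve by backward induction. Given q_B, the follower Rigel maximises π_R = (192 - q_B - q_R)q_R - 3q_R.
Setting the follower's marginal profit to zero, 189 - q_B - 2q_R = 0, i.e. q_R = (189 - q_B)/2.
Bastion substitutes q_R(q_B) into its own profit: π_B = q_B(192 - q_B - (189 - q_B)/2) - 10q_B = (195/2 - (1/2)q_B)q_B - 10q_B.
Leader FOC: 175/2 - q_B = 0, so q_B = 175/2.
Then q_R = (189 - 175/2)/2 = 203/4.

50.75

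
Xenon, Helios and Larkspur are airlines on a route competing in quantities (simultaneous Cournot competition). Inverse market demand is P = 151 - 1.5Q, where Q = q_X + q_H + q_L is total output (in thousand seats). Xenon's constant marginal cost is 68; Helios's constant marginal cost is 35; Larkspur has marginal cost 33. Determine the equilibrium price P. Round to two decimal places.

71.75

Xenon's profit: π_X = (151 - 1.5Q)q_X - (68q_X). Setting ∂π_X/∂q_X = 0: 83 - 3q_X - (3/2)(q_H + q_L) = 0.
Helios's first-order condition: 116 - 3q_H - (3/2)(q_X + q_L) = 0.
Larkspur's profit: π_L = (151 - 1.5Q)q_L - (33q_L). Setting ∂π_L/∂q_L = 0: 118 - 3q_L - (3/2)(q_X + q_H) = 0.
Summing all 3 equations gives 317 − 6Q = 0, hence Q = 317/6.
Back-substituting: q_X = (83 − 317/4)/(3/2) = 5/2, q_H = (116 − 317/4)/(3/2) = 49/2, q_L = (118 − 317/4)/(3/2) = 155/6.
Total output Q = 317/6, so price P = 151 - (3/2)·(317/6) = 287/4.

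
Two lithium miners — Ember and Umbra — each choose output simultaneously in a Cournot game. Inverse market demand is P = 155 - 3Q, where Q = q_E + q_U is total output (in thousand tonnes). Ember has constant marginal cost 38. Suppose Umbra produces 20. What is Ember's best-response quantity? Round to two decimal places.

9.50

With the rival's output fixed at 20, Ember's profit is π_E = (155 - 3·20 - 3q_E)q_E - (38q_E) = (95 - 3q_E)q_E - (38q_E).
∂π_E/∂q_E = 57 - 6q_E = 0, so q_E = 19/2.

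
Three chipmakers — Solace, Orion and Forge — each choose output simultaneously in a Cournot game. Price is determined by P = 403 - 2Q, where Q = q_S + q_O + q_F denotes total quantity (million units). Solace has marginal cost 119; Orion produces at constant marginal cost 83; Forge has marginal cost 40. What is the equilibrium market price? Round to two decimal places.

161.25

Solace's profit: π_S = (403 - 2Q)q_S - (119q_S). Setting ∂π_S/∂q_S = 0: 284 - 4q_S - 2(q_O + q_F) = 0.
Orion's first-order condition: 320 - 4q_O - 2(q_S + q_F) = 0.
Forge's profit: π_F = (403 - 2Q)q_F - (40q_F). Setting ∂π_F/∂q_F = 0: 363 - 4q_F - 2(q_S + q_O) = 0.
Summing all 3 equations gives 967 − 8Q = 0, hence Q = 967/8.
Back-substituting: q_S = (284 − 967/4)/2 = 169/8, q_O = (320 − 967/4)/2 = 313/8, q_F = (363 − 967/4)/2 = 485/8.
Total output Q = 967/8, so price P = 403 - 2·(967/8) = 645/4.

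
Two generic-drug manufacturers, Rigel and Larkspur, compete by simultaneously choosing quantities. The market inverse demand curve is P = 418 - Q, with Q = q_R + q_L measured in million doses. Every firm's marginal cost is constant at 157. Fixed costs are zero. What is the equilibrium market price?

Each firm earns π_i = (418 - Q)q_i - 157q_i.
Setting ∂π_i/∂q_i = 0 with rivals' quantities fixed: 261 - 2q_i - q_j = 0.
By symmetry each firm produces the same amount; substituting q_j = q_i yields q_i = 261/3 = 87.
Total output Q = 174, so price P = 418 - 174 = 244.

244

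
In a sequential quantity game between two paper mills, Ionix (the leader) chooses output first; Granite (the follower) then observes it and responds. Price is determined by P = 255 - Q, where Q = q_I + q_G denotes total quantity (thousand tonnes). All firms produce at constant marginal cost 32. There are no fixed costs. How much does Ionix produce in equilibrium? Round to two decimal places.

Solve by backward induction. Given q_I, the follower Granite maximises π_G = (255 - q_I - q_G)q_G - 32q_G.
∂π_G/∂q_G = 223 - q_I - 2q_G = 0 gives the reaction function q_G = (223 - q_I)/2.
The leader anticipates this reaction. Substituting into P = 255 - Q gives P = 287/2 - (1/2)q_I, so π_I = (287/2 - (1/2)q_I)q_I - 32q_I.
Leader FOC: 223/2 - q_I = 0, so q_I = 223/2.
Then q_G = (223 - 223/2)/2 = 223/4.

111.50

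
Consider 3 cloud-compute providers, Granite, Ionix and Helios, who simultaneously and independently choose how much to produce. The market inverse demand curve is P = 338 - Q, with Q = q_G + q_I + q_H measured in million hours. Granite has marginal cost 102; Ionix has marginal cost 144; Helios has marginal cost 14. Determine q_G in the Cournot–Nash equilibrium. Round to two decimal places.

47.50

Granite's profit: π_G = (338 - Q)q_G - (102q_G). Setting ∂π_G/∂q_G = 0: 236 - 2q_G - (q_I + q_H) = 0.
Ionix's profit: π_I = (338 - Q)q_I - (144q_I). Setting ∂π_I/∂q_I = 0: 194 - 2q_I - (q_G + q_H) = 0.
Helios's profit: π_H = (338 - Q)q_H - (14q_H). Setting ∂π_H/∂q_H = 0: 324 - 2q_H - (q_G + q_I) = 0.
Summing all 3 equations gives 754 − 4Q = 0, hence Q = 377/2.
Back-substituting: q_G = (236 − 377/2) = 95/2, q_I = (194 − 377/2) = 11/2, q_H = (324 − 377/2) = 271/2.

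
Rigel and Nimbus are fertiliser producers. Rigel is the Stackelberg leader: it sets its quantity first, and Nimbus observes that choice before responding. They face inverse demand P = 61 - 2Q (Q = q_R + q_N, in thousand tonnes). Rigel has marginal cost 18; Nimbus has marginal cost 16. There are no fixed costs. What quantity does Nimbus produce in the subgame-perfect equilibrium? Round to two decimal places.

6.13

Solve by backward induction. Given q_R, the follower Nimbus maximises π_N = (61 - 2q_R - 2q_N)q_N - 16q_N.
∂π_N/∂q_N = 45 - 2q_R - 4q_N = 0 gives the reaction function q_N = (45 - 2q_R)/4.
The leader anticipates this reaction. Substituting into P = 61 - 2Q gives P = 77/2 - q_R, so π_R = (77/2 - q_R)q_R - 18q_R.
Leader FOC: 41/2 - 2q_R = 0, so q_R = 41/4.
Then q_N = (45 - 2·(41/4))/4 = 49/8.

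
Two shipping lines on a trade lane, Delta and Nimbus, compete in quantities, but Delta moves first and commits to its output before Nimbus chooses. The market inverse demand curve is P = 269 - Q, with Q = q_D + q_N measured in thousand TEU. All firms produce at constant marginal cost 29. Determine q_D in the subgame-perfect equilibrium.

120

The follower Nimbus best-responds to any q_D: π_N = (269 - Q)q_N - 29q_N.
∂π_N/∂q_N = 240 - q_D - 2q_N = 0 gives the reaction function q_N = (240 - q_D)/2.
The leader anticipates this reaction. Substituting into P = 269 - Q gives P = 149 - (1/2)q_D, so π_D = (149 - (1/2)q_D)q_D - 29q_D.
Leader FOC: 120 - q_D = 0, so q_D = 120.
Then q_N = (240 - 120)/2 = 60.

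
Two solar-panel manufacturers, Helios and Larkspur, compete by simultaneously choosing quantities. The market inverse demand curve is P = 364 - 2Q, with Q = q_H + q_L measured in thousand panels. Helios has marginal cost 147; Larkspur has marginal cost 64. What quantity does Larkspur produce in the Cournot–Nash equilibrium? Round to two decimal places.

63.83

Helios's profit: π_H = (364 - 2Q)q_H - (147q_H). Setting ∂π_H/∂q_H = 0: 217 - 4q_H - 2(q_L) = 0.
Larkspur's profit: π_L = (364 - 2Q)q_L - (64q_L). Setting ∂π_L/∂q_L = 0: 300 - 4q_L - 2(q_H) = 0.
Best responses: q_H = (217 - 2q_L)/4, q_L = (300 - 2q_H)/4.
Substituting one into the other gives q_H = 67/3 and q_L = 383/6.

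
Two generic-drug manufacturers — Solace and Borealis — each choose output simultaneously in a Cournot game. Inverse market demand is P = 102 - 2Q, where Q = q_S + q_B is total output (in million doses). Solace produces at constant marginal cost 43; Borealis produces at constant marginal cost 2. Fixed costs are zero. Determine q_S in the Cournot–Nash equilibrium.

3

Solace's profit: π_S = (102 - 2Q)q_S - (43q_S). Setting ∂π_S/∂q_S = 0: 59 - 4q_S - 2(q_B) = 0.
Borealis's profit: π_B = (102 - 2Q)q_B - (2q_B). Setting ∂π_B/∂q_B = 0: 100 - 4q_B - 2(q_S) = 0.
Rearranging gives the reaction functions q_S = (59 - 2q_B)/4 and q_B = (100 - 2q_S)/4.
Solving the pair: q_S = 3, q_B = 47/2.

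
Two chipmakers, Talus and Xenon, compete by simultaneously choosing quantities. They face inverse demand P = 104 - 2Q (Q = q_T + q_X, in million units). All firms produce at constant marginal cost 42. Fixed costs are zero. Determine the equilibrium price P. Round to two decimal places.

62.67

Each firm earns π_i = (104 - 2Q)q_i - 42q_i.
First-order condition (treating rivals' output as given): 62 - 4q_i - 2q_j = 0.
By symmetry each firm produces the same amount; substituting q_j = q_i yields q_i = 62/6 = 31/3.
Total output Q = 62/3, so price P = 104 - 2·(62/3) = 188/3.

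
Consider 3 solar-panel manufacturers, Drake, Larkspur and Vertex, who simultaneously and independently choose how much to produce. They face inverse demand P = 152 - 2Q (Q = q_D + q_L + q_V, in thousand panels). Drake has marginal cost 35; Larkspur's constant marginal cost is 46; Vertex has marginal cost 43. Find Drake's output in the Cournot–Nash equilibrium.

Drake's profit: π_D = (152 - 2Q)q_D - (35q_D). Setting ∂π_D/∂q_D = 0: 117 - 4q_D - 2(q_L + q_V) = 0.
Larkspur's first-order condition: 106 - 4q_L - 2(q_D + q_V) = 0.
Vertex's profit: π_V = (152 - 2Q)q_V - (43q_V). Setting ∂π_V/∂q_V = 0: 109 - 4q_V - 2(q_D + q_L) = 0.
Adding the 3 conditions: 332 − 4Q − 4Q = 0, i.e. Q = 83/2.
Back-substituting: q_D = (117 − 83)/2 = 17, q_L = (106 − 83)/2 = 23/2, q_V = (109 − 83)/2 = 13.

17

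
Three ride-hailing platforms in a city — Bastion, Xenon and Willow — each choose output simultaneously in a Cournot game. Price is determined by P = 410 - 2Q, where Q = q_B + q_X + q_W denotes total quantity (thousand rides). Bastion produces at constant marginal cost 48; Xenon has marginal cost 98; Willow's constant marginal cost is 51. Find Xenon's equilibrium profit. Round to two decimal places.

1444.53

Bastion's profit: π_B = (410 - 2Q)q_B - (48q_B). Setting ∂π_B/∂q_B = 0: 362 - 4q_B - 2(q_X + q_W) = 0.
Xenon's first-order condition: 312 - 4q_X - 2(q_B + q_W) = 0.
Willow's profit: π_W = (410 - 2Q)q_W - (51q_W). Setting ∂π_W/∂q_W = 0: 359 - 4q_W - 2(q_B + q_X) = 0.
Summing all 3 equations gives 1033 − 8Q = 0, hence Q = 1033/8.
Back-substituting: q_B = (362 − 1033/4)/2 = 415/8, q_X = (312 − 1033/4)/2 = 215/8, q_W = (359 − 1033/4)/2 = 403/8.
Price P = 410 - 2·(1033/8) = 607/4.
Xenon's profit: (607/4 - 98)·(215/8) = 1444.5313.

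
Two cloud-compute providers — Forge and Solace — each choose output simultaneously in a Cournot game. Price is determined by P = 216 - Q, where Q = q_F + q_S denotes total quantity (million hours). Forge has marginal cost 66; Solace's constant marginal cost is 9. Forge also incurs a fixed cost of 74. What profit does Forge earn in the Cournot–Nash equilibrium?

Forge's profit: π_F = (216 - Q)q_F - (66q_F). Setting ∂π_F/∂q_F = 0: 150 - 2q_F - (q_S) = 0.
Solace's profit: π_S = (216 - Q)q_S - (9q_S). Setting ∂π_S/∂q_S = 0: 207 - 2q_S - (q_F) = 0.
Best responses: q_F = (150 - q_S)/2, q_S = (207 - q_F)/2.
Solving the pair: q_F = 31, q_S = 88.
Price P = 216 - 119 = 97.
Forge's profit: (97 - 66)·31 - 74 = 887.

887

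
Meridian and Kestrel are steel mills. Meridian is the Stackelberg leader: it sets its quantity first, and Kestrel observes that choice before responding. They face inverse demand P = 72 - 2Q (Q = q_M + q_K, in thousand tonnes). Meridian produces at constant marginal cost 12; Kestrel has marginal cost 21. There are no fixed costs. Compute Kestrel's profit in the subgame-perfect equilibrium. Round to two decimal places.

The follower Kestrel best-responds to any q_M: π_K = (72 - 2Q)q_K - 21q_K.
Setting the follower's marginal profit to zero, 51 - 2q_M - 4q_K = 0, i.e. q_K = (51 - 2q_M)/4.
The leader anticipates this reaction. Substituting into P = 72 - 2Q gives P = 93/2 - q_M, so π_M = (93/2 - q_M)q_M - 12q_M.
Maximising: ∂π_M/∂q_M = 69/2 - 2q_M = 0, giving q_M = 69/4.
Then q_K = (51 - 2·(69/4))/4 = 33/8.
Price P = 72 - 2·(171/8) = 117/4.
Kestrel's profit: (117/4 - 21)·(33/8) = 1089/32.

34.03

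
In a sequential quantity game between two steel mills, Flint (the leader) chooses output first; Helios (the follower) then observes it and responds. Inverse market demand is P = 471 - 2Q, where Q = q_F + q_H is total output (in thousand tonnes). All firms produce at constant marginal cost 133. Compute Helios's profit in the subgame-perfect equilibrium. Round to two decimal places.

Solve by backward induction. Given q_F, the follower Helios maximises π_H = (471 - 2q_F - 2q_H)q_H - 133q_H.
Follower FOC: 338 - 2q_F - 4q_H = 0, so q_H(q_F) = (338 - 2q_F)/4.
The leader anticipates this reaction. Substituting into P = 471 - 2Q gives P = 302 - q_F, so π_F = (302 - q_F)q_F - 133q_F.
Maximising: ∂π_F/∂q_F = 169 - 2q_F = 0, giving q_F = 169/2.
Then q_H = (338 - 2·(169/2))/4 = 169/4.
Price P = 471 - 2·(507/4) = 435/2.
Helios's profit: (435/2 - 133)·(169/4) = 3570.1250.

3570.13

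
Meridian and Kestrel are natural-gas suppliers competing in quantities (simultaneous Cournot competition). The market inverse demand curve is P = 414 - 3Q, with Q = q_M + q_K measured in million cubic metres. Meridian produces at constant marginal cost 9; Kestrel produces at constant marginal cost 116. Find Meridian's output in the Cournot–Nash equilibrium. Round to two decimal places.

Meridian's profit: π_M = (414 - 3Q)q_M - (9q_M). Setting ∂π_M/∂q_M = 0: 405 - 6q_M - 3(q_K) = 0.
Kestrel's profit: π_K = (414 - 3Q)q_K - (116q_K). Setting ∂π_K/∂q_K = 0: 298 - 6q_K - 3(q_M) = 0.
So q_M = (405 - 3q_K)/6 and q_K = (298 - 3q_M)/6.
Solving the pair: q_M = 512/9, q_K = 191/9.

56.89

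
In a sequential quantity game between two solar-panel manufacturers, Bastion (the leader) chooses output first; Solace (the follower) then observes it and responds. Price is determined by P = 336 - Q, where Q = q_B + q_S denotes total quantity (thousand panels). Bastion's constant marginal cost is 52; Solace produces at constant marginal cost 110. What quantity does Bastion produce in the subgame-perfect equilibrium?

Solve by backward induction. Given q_B, the follower Solace maximises π_S = (336 - q_B - q_S)q_S - 110q_S.
Setting the follower's marginal profit to zero, 226 - q_B - 2q_S = 0, i.e. q_S = (226 - q_B)/2.
The leader anticipates this reaction. Substituting into P = 336 - Q gives P = 223 - (1/2)q_B, so π_B = (223 - (1/2)q_B)q_B - 52q_B.
Leader FOC: 171 - q_B = 0, so q_B = 171.
Then q_S = (226 - 171)/2 = 55/2.

171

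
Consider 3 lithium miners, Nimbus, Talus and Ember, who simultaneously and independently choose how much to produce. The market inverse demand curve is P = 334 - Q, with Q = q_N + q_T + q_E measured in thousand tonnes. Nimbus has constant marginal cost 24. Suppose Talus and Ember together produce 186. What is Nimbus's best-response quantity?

With rivals' combined output fixed at 186, Nimbus's profit is π_N = (334 - 186 - q_N)q_N - (24q_N) = (148 - q_N)q_N - (24q_N).
∂π_N/∂q_N = 124 - 2q_N = 0, so q_N = 62.

62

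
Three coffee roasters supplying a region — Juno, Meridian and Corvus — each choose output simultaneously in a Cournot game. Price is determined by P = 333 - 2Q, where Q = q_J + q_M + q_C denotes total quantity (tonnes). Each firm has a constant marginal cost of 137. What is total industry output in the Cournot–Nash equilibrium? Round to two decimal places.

73.50

A representative firm's profit is π_i = q_i(333 - 2Q) - 137q_i.
Setting ∂π_i/∂q_i = 0 with rivals' quantities fixed: 196 - 4q_i - 2·Σ_{j≠i} q_j = 0.
With identical firms every q_j equals q_i, so Σ_{j≠i} q_j = 2q_i and 196 = 8q_i, giving q_i = 49/2.
Total output Q = 49/2 + 49/2 + 49/2 = 147/2.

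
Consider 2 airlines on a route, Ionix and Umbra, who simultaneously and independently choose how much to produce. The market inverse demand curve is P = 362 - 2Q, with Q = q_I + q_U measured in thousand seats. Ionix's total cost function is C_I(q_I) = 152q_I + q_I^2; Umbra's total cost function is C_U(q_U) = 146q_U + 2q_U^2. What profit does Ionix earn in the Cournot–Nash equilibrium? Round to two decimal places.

2413.49

Ionix's profit: π_I = (362 - 2Q)q_I - (152q_I + q_I²). Setting ∂π_I/∂q_I = 0: 210 - 6q_I - 2(q_U) = 0.
Umbra's profit: π_U = (362 - 2Q)q_U - (146q_U + 2q_U²). Setting ∂π_U/∂q_U = 0: 216 - 8q_U - 2(q_I) = 0.
Rearranging gives the reaction functions q_I = (210 - 2q_U)/6 and q_U = (216 - 2q_I)/8.
Solving the pair: q_I = 312/11, q_U = 219/11.
Price P = 362 - 2·(531/11) = 265.4545.
Ionix's profit: 265.4545·(312/11) - 152·(312/11) - (312/11)² = 2413.4876.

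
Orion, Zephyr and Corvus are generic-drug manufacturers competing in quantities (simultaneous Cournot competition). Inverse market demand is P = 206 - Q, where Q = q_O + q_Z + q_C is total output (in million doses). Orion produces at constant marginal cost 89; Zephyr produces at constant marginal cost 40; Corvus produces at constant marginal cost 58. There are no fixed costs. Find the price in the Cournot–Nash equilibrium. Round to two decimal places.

98.25

Orion's profit: π_O = (206 - Q)q_O - (89q_O). Setting ∂π_O/∂q_O = 0: 117 - 2q_O - (q_Z + q_C) = 0.
Zephyr's first-order condition: 166 - 2q_Z - (q_O + q_C) = 0.
Corvus's profit: π_C = (206 - Q)q_C - (58q_C). Setting ∂π_C/∂q_C = 0: 148 - 2q_C - (q_O + q_Z) = 0.
Adding the 3 first-order conditions: 431 − 4Q = 0, so Q = 431/4.
Back-substituting: q_O = (117 − 431/4) = 37/4, q_Z = (166 − 431/4) = 233/4, q_C = (148 − 431/4) = 161/4.
Total output Q = 431/4, so price P = 206 - 431/4 = 393/4.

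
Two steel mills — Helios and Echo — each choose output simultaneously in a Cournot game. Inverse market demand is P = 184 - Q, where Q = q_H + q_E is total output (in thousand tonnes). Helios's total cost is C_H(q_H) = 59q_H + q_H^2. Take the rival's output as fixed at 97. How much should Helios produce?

With the rival's output fixed at 97, Helios's profit is π_H = (184 - 97 - q_H)q_H - (59q_H + q_H²) = (87 - q_H)q_H - (59q_H + q_H²).
∂π_H/∂q_H = 28 - 4q_H = 0, so q_H = 7.

7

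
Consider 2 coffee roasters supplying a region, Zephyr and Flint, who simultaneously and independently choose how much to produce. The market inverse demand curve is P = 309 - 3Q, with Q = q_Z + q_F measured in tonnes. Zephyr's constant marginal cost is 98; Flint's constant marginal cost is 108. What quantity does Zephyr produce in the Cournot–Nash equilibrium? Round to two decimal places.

Zephyr's profit: π_Z = (309 - 3Q)q_Z - (98q_Z). Setting ∂π_Z/∂q_Z = 0: 211 - 6q_Z - 3(q_F) = 0.
Flint's first-order condition: 201 - 6q_F - 3(q_Z) = 0.
So q_Z = (211 - 3q_F)/6 and q_F = (201 - 3q_Z)/6.
Solving the pair: q_Z = 221/9, q_F = 191/9.

24.56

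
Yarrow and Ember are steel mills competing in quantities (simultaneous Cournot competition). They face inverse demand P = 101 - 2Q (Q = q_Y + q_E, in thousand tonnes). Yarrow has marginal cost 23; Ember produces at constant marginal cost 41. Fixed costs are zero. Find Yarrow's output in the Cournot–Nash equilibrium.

Yarrow's profit: π_Y = (101 - 2Q)q_Y - (23q_Y). Setting ∂π_Y/∂q_Y = 0: 78 - 4q_Y - 2(q_E) = 0.
Ember's profit: π_E = (101 - 2Q)q_E - (41q_E). Setting ∂π_E/∂q_E = 0: 60 - 4q_E - 2(q_Y) = 0.
So q_Y = (78 - 2q_E)/4 and q_E = (60 - 2q_Y)/4.
Solving the pair: q_Y = 16, q_E = 7.

16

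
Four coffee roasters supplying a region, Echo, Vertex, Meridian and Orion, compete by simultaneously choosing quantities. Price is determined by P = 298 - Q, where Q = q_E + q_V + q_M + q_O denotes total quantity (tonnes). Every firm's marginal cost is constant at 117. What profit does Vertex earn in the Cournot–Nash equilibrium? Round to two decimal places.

A representative firm's profit is π_i = q_i(298 - Q) - 117q_i.
Setting ∂π_i/∂q_i = 0 with rivals' quantities fixed: 181 - 2q_i - Σ_{j≠i} q_j = 0.
By symmetry each firm produces the same amount; substituting Σ_{j≠i} q_j = 3q_i yields q_i = 181/5.
Price P = 298 - 724/5 = 766/5.
Vertex's profit: (766/5 - 117)·(181/5) = 1310.4400.

1310.44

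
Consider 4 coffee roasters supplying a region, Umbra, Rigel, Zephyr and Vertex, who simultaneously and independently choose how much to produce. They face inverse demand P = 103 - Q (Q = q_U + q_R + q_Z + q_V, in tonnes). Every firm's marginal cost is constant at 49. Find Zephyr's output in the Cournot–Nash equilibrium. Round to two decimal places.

10.80

Each firm earns π_i = (103 - Q)q_i - 49q_i.
Setting ∂π_i/∂q_i = 0 with rivals' quantities fixed: 54 - 2q_i - Σ_{j≠i} q_j = 0.
By symmetry each firm produces the same amount; substituting Σ_{j≠i} q_j = 3q_i yields q_i = 54/5.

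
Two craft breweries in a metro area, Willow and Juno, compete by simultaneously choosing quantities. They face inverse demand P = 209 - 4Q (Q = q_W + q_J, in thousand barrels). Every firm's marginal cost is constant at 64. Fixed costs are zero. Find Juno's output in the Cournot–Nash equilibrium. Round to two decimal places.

A representative firm's profit is π_i = q_i(209 - 4Q) - 64q_i.
First-order condition (treating rivals' output as given): 145 - 8q_i - 4q_j = 0.
With identical firms every q_j equals q_i, so q_j = q_i and 145 = 12q_i, giving q_i = 145/12.

12.08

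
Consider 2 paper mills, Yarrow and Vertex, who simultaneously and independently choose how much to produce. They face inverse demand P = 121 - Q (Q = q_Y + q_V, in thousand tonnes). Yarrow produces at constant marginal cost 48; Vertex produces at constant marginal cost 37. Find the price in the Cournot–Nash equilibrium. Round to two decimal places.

68.67

Yarrow's profit: π_Y = (121 - Q)q_Y - (48q_Y). Setting ∂π_Y/∂q_Y = 0: 73 - 2q_Y - (q_V) = 0.
Vertex's first-order condition: 84 - 2q_V - (q_Y) = 0.
Rearranging gives the reaction functions q_Y = (73 - q_V)/2 and q_V = (84 - q_Y)/2.
Solving the pair: q_Y = 62/3, q_V = 95/3.
Total output Q = 157/3, so price P = 121 - 157/3 = 206/3.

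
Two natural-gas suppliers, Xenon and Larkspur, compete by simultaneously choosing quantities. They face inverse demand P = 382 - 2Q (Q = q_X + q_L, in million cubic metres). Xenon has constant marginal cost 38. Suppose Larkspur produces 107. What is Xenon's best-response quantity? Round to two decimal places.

32.50

With the rival's output fixed at 107, Xenon's profit is π_X = (382 - 2·107 - 2q_X)q_X - (38q_X) = (168 - 2q_X)q_X - (38q_X).
∂π_X/∂q_X = 130 - 4q_X = 0, so q_X = 65/2.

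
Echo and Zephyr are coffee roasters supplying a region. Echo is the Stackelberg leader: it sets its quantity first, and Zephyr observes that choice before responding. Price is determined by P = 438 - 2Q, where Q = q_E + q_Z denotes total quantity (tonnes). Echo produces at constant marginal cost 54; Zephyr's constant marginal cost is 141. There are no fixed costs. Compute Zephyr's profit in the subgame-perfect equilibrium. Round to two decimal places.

Solve by backward induction. Given q_E, the follower Zephyr maximises π_Z = (438 - 2q_E - 2q_Z)q_Z - 141q_Z.
∂π_Z/∂q_Z = 297 - 2q_E - 4q_Z = 0 gives the reaction function q_Z = (297 - 2q_E)/4.
Echo substitutes q_Z(q_E) into its own profit: π_E = q_E(438 - 2q_E - (297 - 2q_E)/2) - 54q_E = (579/2 - q_E)q_E - 54q_E.
Maximising: ∂π_E/∂q_E = 471/2 - 2q_E = 0, giving q_E = 471/4.
Then q_Z = (297 - 2·(471/4))/4 = 123/8.
Price P = 438 - 2·(1065/8) = 687/4.
Zephyr's profit: (687/4 - 141)·(123/8) = 472.7813.

472.78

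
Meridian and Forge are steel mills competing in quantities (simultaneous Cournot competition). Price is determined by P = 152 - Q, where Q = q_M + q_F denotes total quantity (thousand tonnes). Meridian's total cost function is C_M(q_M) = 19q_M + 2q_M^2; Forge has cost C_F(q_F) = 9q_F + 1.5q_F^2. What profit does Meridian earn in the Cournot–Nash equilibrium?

972

Meridian's profit: π_M = (152 - Q)q_M - (19q_M + 2q_M²). Setting ∂π_M/∂q_M = 0: 133 - 6q_M - (q_F) = 0.
Forge's first-order condition: 143 - 5q_F - (q_M) = 0.
So q_M = (133 - q_F)/6 and q_F = (143 - q_M)/5.
Solving the pair: q_M = 18, q_F = 25.
Price P = 152 - 43 = 109.
Meridian's profit: 109·18 - 19·18 - 2·18² = 972.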